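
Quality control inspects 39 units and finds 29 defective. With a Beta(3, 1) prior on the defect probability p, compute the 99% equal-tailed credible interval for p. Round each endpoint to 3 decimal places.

Posterior: Beta(3+29, 1+10) = Beta(32, 11).
Equal-tailed 99% interval: the 0.005 and 0.995 quantiles of Beta(32, 11).
Posterior mean ≈ 0.744, SD ≈ 0.066; a Normal approximation gives roughly [0.575, 0.914].
Exact: F⁻¹(0.005) = 0.557; F⁻¹(0.995) = 0.889.

[0.557, 0.889]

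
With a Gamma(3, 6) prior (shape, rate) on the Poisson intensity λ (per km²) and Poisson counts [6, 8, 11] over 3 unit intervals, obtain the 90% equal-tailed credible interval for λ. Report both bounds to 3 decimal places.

Posterior: Gamma(3+25, 6+3) = Gamma(28, 9) (shape, rate).
Equal-tailed 90% interval: Gamma(28, 9) quantiles at 0.05 and 0.95.
Posterior mean ≈ 3.111, SD ≈ 0.588; a Normal approximation gives roughly [2.144, 4.078].
Exact: lower = 2.211; upper = 4.137.

[2.211, 4.137]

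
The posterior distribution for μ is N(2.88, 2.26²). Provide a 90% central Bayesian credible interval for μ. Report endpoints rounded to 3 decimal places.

[-0.837, 6.597]

The posterior is symmetric, so the 90% equal-tailed interval is μ = 2.88 ± z·2.26 with z = 1.645.
Half-width: 1.645 × 2.26 = 3.717.
2.88 − 3.717 = -0.837; 2.88 + 3.717 = 6.597.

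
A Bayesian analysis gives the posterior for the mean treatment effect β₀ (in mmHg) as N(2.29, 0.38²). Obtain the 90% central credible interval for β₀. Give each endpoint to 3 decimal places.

The posterior is symmetric, so the 90% equal-tailed interval is β₀ = 2.29 ± z·0.38 with z = 1.645.
Half-width: 1.645 × 0.38 = 0.625.
2.29 − 0.625 = 1.665; 2.29 + 0.625 = 2.915.

[1.665, 2.915]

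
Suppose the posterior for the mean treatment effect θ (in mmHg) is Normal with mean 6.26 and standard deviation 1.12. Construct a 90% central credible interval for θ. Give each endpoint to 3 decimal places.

The posterior is symmetric, so the 90% equal-tailed interval is θ = 6.26 ± z·1.12 with z = 1.645.
Half-width: 1.645 × 1.12 = 1.842.
6.26 − 1.842 = 4.418; 6.26 + 1.842 = 8.102.

[4.418, 8.102]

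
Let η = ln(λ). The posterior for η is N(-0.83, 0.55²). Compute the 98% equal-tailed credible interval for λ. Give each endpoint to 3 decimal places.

On the log scale the 98% interval is -0.83 ± 2.326 × 0.55 = [-2.1095, 0.4495].
Exponentiate: [e^-2.1095, e^0.4495] = [0.121, 1.568].

[0.121, 1.568]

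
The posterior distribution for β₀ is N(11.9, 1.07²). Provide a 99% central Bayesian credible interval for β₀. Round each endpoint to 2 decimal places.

[9.14, 14.66]

The posterior is symmetric, so the 99% equal-tailed interval is β₀ = 11.9 ± z·1.07 with z = 2.576.
Half-width: 2.576 × 1.07 = 2.76.
11.9 − 2.76 = 9.14; 11.9 + 2.76 = 14.66.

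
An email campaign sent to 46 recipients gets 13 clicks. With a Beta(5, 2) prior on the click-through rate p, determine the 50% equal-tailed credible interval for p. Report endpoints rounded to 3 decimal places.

Posterior: Beta(5+13, 2+33) = Beta(18, 35).
Equal-tailed 50% interval: the 0.25 and 0.75 quantiles of Beta(18, 35).
Posterior mean ≈ 0.340, SD ≈ 0.064; a Normal approximation gives roughly [0.296, 0.383].
Exact: F⁻¹(0.25) = 0.295; F⁻¹(0.75) = 0.382.

[0.295, 0.382]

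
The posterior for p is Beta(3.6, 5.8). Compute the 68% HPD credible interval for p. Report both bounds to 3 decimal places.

[0.207, 0.518]

The posterior is unimodal and skewed, so the HPD interval has equal density at both endpoints and is the shortest 68% interval.
Solving f(0.207) = f(0.518) with F(0.518) − F(0.207) = 0.68 gives [0.207, 0.518].
For comparison, the equal-tailed interval is [0.227, 0.540]; the HPD is narrower and shifted toward the mode.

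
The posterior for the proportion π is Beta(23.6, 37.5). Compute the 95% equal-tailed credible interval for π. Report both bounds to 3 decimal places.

[0.269, 0.510]

Posterior: Beta(23.6, 37.5).
Equal-tailed 95% interval: the 0.025 and 0.975 quantiles of Beta(23.6, 37.5).
Posterior mean ≈ 0.386, SD ≈ 0.062; a Normal approximation gives roughly [0.265, 0.507].
Exact: F⁻¹(0.025) = 0.269; F⁻¹(0.975) = 0.510.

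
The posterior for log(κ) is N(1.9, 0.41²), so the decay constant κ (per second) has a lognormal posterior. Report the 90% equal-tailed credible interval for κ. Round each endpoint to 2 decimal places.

[3.41, 13.12]

On the log scale the 90% interval is 1.9 ± 1.645 × 0.41 = [1.2256, 2.5744].
Exponentiate: [e^1.2256, e^2.5744] = [3.41, 13.12].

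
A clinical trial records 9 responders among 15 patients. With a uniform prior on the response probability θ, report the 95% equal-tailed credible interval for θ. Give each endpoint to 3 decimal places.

[0.354, 0.802]

Posterior: Beta(1+9, 1+6) = Beta(10, 7).
Equal-tailed 95% interval: the 0.025 and 0.975 quantiles of Beta(10, 7).
Posterior mean ≈ 0.588, SD ≈ 0.116; a Normal approximation gives roughly [0.361, 0.816].
Exact: F⁻¹(0.025) = 0.354; F⁻¹(0.975) = 0.802.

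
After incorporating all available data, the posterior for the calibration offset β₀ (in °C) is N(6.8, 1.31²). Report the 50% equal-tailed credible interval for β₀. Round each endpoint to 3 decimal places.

[5.916, 7.684]

The posterior is symmetric, so the 50% equal-tailed interval is β₀ = 6.8 ± z·1.31 with z = 0.674.
Half-width: 0.674 × 1.31 = 0.884.
6.8 − 0.884 = 5.916; 6.8 + 0.884 = 7.684.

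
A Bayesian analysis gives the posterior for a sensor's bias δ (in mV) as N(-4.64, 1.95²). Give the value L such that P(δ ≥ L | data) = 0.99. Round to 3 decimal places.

Need L with P(δ ≥ L) = 0.99: L = -4.64 − z_{0.01}·1.95.
z = 2.326; L = -4.64 − 2.326 × 1.95 = -9.176.

-9.176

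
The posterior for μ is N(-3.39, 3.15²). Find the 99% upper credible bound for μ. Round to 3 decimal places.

3.938

Need U with P(μ ≤ U) = 0.99: U = -3.39 + z_{0.01}·3.15.
z = 2.326; U = -3.39 + 2.326 × 3.15 = 3.938.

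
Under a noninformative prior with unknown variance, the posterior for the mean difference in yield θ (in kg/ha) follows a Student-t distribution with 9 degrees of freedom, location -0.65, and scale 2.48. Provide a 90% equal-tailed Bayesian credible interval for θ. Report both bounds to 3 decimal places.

[-5.196, 3.896]

The t_9 distribution is symmetric; the 90% interval is -0.65 ± t·2.48 with t_{0.95,9} = 1.833.
Half-width: 1.833 × 2.48 = 4.546.
-0.65 − 4.546 = -5.196; -0.65 + 4.546 = 3.896.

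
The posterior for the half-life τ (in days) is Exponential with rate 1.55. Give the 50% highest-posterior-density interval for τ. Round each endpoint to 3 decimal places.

The exponential density is strictly decreasing on [0, ∞), so the HPD interval is anchored at 0: [0, q] with P(τ ≤ q) = 0.50.
q = −ln(1 − 0.50) / 1.55 = 0.6931 / 1.55 = 0.447.

[0.000, 0.447]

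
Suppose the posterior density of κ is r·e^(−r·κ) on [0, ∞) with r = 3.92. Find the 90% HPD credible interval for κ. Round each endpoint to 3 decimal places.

[0.000, 0.587]

The exponential density is strictly decreasing on [0, ∞), so the HPD interval is anchored at 0: [0, q] with P(κ ≤ q) = 0.90.
q = −ln(1 − 0.90) / 3.92 = 2.3026 / 3.92 = 0.587.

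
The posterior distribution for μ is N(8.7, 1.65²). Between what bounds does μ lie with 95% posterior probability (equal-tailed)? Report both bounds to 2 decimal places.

[5.47, 11.93]

The posterior is symmetric, so the 95% equal-tailed interval is μ = 8.7 ± z·1.65 with z = 1.960.
Half-width: 1.960 × 1.65 = 3.23.
8.7 − 3.23 = 5.47; 8.7 + 3.23 = 11.93.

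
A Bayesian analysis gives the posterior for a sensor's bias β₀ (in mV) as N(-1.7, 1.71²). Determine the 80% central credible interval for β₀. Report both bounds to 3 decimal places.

[-3.891, 0.491]

The posterior is symmetric, so the 80% equal-tailed interval is β₀ = -1.7 ± z·1.71 with z = 1.282.
Half-width: 1.282 × 1.71 = 2.191.
-1.7 − 2.191 = -3.891; -1.7 + 2.191 = 0.491.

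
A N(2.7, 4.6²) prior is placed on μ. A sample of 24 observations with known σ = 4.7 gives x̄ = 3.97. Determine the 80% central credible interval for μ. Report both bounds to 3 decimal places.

Posterior precision = 1/4.6² + 24/4.7² = 0.0473 + 1.0865 = 1.1337, so posterior SD = 0.9392.
Posterior mean = (2.7/4.6² + 24·3.97/4.7²) / 1.1337 = 3.9171.
Interval: 3.9171 ± 1.282 × 0.9392 → [2.713, 5.121].

[2.713, 5.121]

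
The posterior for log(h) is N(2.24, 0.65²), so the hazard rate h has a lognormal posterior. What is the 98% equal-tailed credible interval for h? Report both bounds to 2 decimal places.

On the log scale the 98% interval is 2.24 ± 2.326 × 0.65 = [0.7279, 3.7521].
Exponentiate: [e^0.7279, e^3.7521] = [2.07, 42.61].

[2.07, 42.61]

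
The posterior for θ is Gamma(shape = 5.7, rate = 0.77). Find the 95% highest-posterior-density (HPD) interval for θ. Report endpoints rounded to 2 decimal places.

The posterior is unimodal and skewed, so the HPD interval has equal density at both endpoints and is the shortest 95% interval.
Solving f(2.06) = f(13.56) with F(13.56) − F(2.06) = 0.95 gives [2.06, 13.56].
For comparison, the equal-tailed interval is [2.63, 14.60]; the HPD is narrower and shifted toward the mode.

[2.06, 13.56]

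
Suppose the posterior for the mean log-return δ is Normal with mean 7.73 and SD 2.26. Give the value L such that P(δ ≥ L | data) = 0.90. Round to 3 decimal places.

4.834

Need L with P(δ ≥ L) = 0.90: L = 7.73 − z_{0.1}·2.26.
z = 1.282; L = 7.73 − 1.282 × 2.26 = 4.834.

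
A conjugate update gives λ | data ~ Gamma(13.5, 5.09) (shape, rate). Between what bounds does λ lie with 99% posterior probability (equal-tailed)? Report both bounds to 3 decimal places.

[1.160, 4.877]

Posterior: Gamma(shape 13.5, rate 5.09).
Equal-tailed 99% interval: Gamma(13.5, 5.09) quantiles at 0.005 and 0.995.
Posterior mean ≈ 2.652, SD ≈ 0.722; a Normal approximation gives roughly [0.793, 4.512].
Exact: lower = 1.160; upper = 4.877.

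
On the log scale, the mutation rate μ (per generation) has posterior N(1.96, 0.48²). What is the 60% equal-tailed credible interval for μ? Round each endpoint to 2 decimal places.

On the log scale the 60% interval is 1.96 ± 0.842 × 0.48 = [1.5560, 2.3640].
Exponentiate: [e^1.5560, e^2.3640] = [4.74, 10.63].

[4.74, 10.63]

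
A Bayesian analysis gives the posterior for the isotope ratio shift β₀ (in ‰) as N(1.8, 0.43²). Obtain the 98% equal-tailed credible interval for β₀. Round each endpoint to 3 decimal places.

The posterior is symmetric, so the 98% equal-tailed interval is β₀ = 1.8 ± z·0.43 with z = 2.326.
Half-width: 2.326 × 0.43 = 1.000.
1.8 − 1.000 = 0.800; 1.8 + 1.000 = 2.800.

[0.800, 2.800]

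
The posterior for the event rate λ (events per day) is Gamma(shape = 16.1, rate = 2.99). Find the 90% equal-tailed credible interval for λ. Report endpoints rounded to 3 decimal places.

[3.383, 7.765]

Posterior: Gamma(shape 16.1, rate 2.99).
Equal-tailed 90% interval: Gamma(16.1, 2.99) quantiles at 0.05 and 0.95.
Posterior mean ≈ 5.385, SD ≈ 1.342; a Normal approximation gives roughly [3.177, 7.592].
Exact: lower = 3.383; upper = 7.765.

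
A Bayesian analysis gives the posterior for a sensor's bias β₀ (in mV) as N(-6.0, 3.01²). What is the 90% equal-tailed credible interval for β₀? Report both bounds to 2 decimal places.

[-10.95, -1.05]

The posterior is symmetric, so the 90% equal-tailed interval is β₀ = -6.0 ± z·3.01 with z = 1.645.
Half-width: 1.645 × 3.01 = 4.95.
-6.0 − 4.95 = -10.95; -6.0 + 4.95 = -1.05.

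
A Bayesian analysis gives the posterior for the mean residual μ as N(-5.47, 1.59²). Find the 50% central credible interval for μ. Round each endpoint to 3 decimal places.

[-6.542, -4.398]

The posterior is symmetric, so the 50% equal-tailed interval is μ = -5.47 ± z·1.59 with z = 0.674.
Half-width: 0.674 × 1.59 = 1.072.
-5.47 − 1.072 = -6.542; -5.47 + 1.072 = -4.398.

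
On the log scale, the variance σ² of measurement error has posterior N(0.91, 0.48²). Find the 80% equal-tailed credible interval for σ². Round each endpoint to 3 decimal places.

On the log scale the 80% interval is 0.91 ± 1.282 × 0.48 = [0.2949, 1.5251].
Exponentiate: [e^0.2949, e^1.5251] = [1.343, 4.596].

[1.343, 4.596]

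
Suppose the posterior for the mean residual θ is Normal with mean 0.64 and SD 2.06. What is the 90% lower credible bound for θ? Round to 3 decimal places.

-2.000

Need L with P(θ ≥ L) = 0.90: L = 0.64 − z_{0.1}·2.06.
z = 1.282; L = 0.64 − 1.282 × 2.06 = -2.000.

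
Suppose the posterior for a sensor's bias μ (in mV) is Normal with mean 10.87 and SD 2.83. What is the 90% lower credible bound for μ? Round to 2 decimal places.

Need L with P(μ ≥ L) = 0.90: L = 10.87 − z_{0.1}·2.83.
z = 1.282; L = 10.87 − 1.282 × 2.83 = 7.24.

7.24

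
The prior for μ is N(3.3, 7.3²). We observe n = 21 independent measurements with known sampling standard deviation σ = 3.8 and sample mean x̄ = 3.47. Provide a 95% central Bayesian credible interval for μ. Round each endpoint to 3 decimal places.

[1.853, 5.083]

Posterior precision = 1/7.3² + 21/3.8² = 0.0188 + 1.4543 = 1.4731, so posterior SD = 0.8239.
Posterior mean = (3.3/7.3² + 21·3.47/3.8²) / 1.4731 = 3.4678.
Interval: 3.4678 ± 1.960 × 0.8239 → [1.853, 5.083].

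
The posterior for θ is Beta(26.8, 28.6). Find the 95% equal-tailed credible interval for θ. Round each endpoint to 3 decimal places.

[0.354, 0.614]

Posterior: Beta(26.8, 28.6).
Equal-tailed 95% interval: the 0.025 and 0.975 quantiles of Beta(26.8, 28.6).
Posterior mean ≈ 0.484, SD ≈ 0.067; a Normal approximation gives roughly [0.353, 0.614].
Exact: F⁻¹(0.025) = 0.354; F⁻¹(0.975) = 0.614.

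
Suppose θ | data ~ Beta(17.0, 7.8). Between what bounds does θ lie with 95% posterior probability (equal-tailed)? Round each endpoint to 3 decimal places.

[0.494, 0.848]

Posterior: Beta(17.0, 7.8).
Equal-tailed 95% interval: the 0.025 and 0.975 quantiles of Beta(17.0, 7.8).
Posterior mean ≈ 0.685, SD ≈ 0.091; a Normal approximation gives roughly [0.506, 0.865].
Exact: F⁻¹(0.025) = 0.494; F⁻¹(0.975) = 0.848.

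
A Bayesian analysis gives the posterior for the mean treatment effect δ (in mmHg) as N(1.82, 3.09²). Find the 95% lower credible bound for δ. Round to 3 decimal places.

-3.263

Need L with P(δ ≥ L) = 0.95: L = 1.82 − z_{0.05}·3.09.
z = 1.645; L = 1.82 − 1.645 × 3.09 = -3.263.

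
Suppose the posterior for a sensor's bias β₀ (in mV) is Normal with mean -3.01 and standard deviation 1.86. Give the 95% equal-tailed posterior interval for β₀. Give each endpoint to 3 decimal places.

[-6.656, 0.636]

The posterior is symmetric, so the 95% equal-tailed interval is β₀ = -3.01 ± z·1.86 with z = 1.960.
Half-width: 1.960 × 1.86 = 3.646.
-3.01 − 3.646 = -6.656; -3.01 + 3.646 = 0.636.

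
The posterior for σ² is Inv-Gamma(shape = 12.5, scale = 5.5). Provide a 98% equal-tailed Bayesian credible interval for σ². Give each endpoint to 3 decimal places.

[0.248, 0.955]

Inverse-Gamma(12.5, 5.5) quantiles: F⁻¹(0.01) and F⁻¹(0.99).
Equivalently, 1/σ² ~ Gamma(12.5, rate = 5.5); invert its 0.99 and 0.01 quantiles.
Posterior mean ≈ 0.478, SD ≈ 0.148; a Normal approximation gives roughly [0.135, 0.822].
Exact: lower = 0.248; upper = 0.955.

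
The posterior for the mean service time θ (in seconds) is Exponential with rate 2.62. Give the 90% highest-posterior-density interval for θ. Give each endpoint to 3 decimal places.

[0.000, 0.879]

The exponential density is strictly decreasing on [0, ∞), so the HPD interval is anchored at 0: [0, q] with P(θ ≤ q) = 0.90.
q = −ln(1 − 0.90) / 2.62 = 2.3026 / 2.62 = 0.879.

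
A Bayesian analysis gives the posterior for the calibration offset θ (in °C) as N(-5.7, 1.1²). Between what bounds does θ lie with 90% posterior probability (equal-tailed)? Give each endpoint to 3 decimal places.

[-7.509, -3.891]

The posterior is symmetric, so the 90% equal-tailed interval is θ = -5.7 ± z·1.1 with z = 1.645.
Half-width: 1.645 × 1.1 = 1.809.
-5.7 − 1.809 = -7.509; -5.7 + 1.809 = -3.891.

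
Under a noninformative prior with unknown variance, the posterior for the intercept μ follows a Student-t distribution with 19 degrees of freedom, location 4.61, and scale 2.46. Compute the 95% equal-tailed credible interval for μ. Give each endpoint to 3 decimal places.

The t_19 distribution is symmetric; the 95% interval is 4.61 ± t·2.46 with t_{0.975,19} = 2.093.
Half-width: 2.093 × 2.46 = 5.149.
4.61 − 5.149 = -0.539; 4.61 + 5.149 = 9.759.

[-0.539, 9.759]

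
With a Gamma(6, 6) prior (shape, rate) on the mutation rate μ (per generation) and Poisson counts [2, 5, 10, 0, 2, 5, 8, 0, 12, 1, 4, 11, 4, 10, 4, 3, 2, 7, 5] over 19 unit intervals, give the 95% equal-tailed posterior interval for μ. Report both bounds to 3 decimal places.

Posterior: Gamma(6+95, 6+19) = Gamma(101, 25) (shape, rate).
Equal-tailed 95% interval: Gamma(101, 25) quantiles at 0.025 and 0.975.
Posterior mean ≈ 4.040, SD ≈ 0.402; a Normal approximation gives roughly [3.252, 4.828].
Exact: lower = 3.291; upper = 4.865.

[3.291, 4.865]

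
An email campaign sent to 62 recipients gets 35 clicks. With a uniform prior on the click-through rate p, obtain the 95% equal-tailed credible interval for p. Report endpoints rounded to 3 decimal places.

[0.440, 0.681]

Posterior: Beta(1+35, 1+27) = Beta(36, 28).
Equal-tailed 95% interval: the 0.025 and 0.975 quantiles of Beta(36, 28).
Posterior mean ≈ 0.562, SD ≈ 0.062; a Normal approximation gives roughly [0.442, 0.683].
Exact: F⁻¹(0.025) = 0.440; F⁻¹(0.975) = 0.681.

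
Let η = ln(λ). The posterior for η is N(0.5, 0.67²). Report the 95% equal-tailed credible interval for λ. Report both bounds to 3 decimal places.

On the log scale the 95% interval is 0.5 ± 1.960 × 0.67 = [-0.8132, 1.8132].
Exponentiate: [e^-0.8132, e^1.8132] = [0.443, 6.130].

[0.443, 6.130]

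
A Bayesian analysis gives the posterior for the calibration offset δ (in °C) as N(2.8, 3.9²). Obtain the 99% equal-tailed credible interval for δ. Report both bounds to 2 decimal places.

[-7.25, 12.85]

The posterior is symmetric, so the 99% equal-tailed interval is δ = 2.8 ± z·3.9 with z = 2.576.
Half-width: 2.576 × 3.9 = 10.05.
2.8 − 10.05 = -7.25; 2.8 + 10.05 = 12.85.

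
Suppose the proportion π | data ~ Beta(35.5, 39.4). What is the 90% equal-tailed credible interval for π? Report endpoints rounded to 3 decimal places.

[0.380, 0.569]

Posterior: Beta(35.5, 39.4).
Equal-tailed 90% interval: the 0.05 and 0.95 quantiles of Beta(35.5, 39.4).
Posterior mean ≈ 0.474, SD ≈ 0.057; a Normal approximation gives roughly [0.380, 0.568].
Exact: F⁻¹(0.05) = 0.380; F⁻¹(0.95) = 0.569.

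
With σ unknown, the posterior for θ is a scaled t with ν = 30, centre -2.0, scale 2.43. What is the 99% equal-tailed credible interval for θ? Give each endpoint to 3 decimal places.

[-8.682, 4.682]

The t_30 distribution is symmetric; the 99% interval is -2.0 ± t·2.43 with t_{0.995,30} = 2.750.
Half-width: 2.750 × 2.43 = 6.682.
-2.0 − 6.682 = -8.682; -2.0 + 6.682 = 4.682.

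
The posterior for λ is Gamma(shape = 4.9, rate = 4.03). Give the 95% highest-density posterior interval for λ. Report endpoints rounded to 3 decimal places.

The posterior is unimodal and skewed, so the HPD interval has equal density at both endpoints and is the shortest 95% interval.
Solving f(0.287) = f(2.304) with F(2.304) − F(0.287) = 0.95 gives [0.287, 2.304].
For comparison, the equal-tailed interval is [0.389, 2.505]; the HPD is narrower and shifted toward the mode.

[0.287, 2.304]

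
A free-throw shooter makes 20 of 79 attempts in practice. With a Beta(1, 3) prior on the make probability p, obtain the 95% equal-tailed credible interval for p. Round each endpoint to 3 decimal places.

Posterior: Beta(1+20, 3+59) = Beta(21, 62).
Equal-tailed 95% interval: the 0.025 and 0.975 quantiles of Beta(21, 62).
Posterior mean ≈ 0.253, SD ≈ 0.047; a Normal approximation gives roughly [0.160, 0.346].
Exact: F⁻¹(0.025) = 0.166; F⁻¹(0.975) = 0.351.

[0.166, 0.351]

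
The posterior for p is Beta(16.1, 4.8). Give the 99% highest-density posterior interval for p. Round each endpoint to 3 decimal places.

The posterior is unimodal and skewed, so the HPD interval has equal density at both endpoints and is the shortest 99% interval.
Solving f(0.522) = f(0.957) with F(0.957) − F(0.522) = 0.99 gives [0.522, 0.957].
For comparison, the equal-tailed interval is [0.503, 0.946]; the HPD is narrower and shifted toward the mode.

[0.522, 0.957]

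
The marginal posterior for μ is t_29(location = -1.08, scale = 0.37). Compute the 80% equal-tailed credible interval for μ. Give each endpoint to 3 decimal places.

[-1.565, -0.595]

The t_29 distribution is symmetric; the 80% interval is -1.08 ± t·0.37 with t_{0.9,29} = 1.311.
Half-width: 1.311 × 0.37 = 0.485.
-1.08 − 0.485 = -1.565; -1.08 + 0.485 = -0.595.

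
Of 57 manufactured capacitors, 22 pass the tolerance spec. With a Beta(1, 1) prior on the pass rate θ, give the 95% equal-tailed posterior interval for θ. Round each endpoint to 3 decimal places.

Posterior: Beta(1+22, 1+35) = Beta(23, 36).
Equal-tailed 95% interval: the 0.025 and 0.975 quantiles of Beta(23, 36).
Posterior mean ≈ 0.390, SD ≈ 0.063; a Normal approximation gives roughly [0.266, 0.513].
Exact: F⁻¹(0.025) = 0.270; F⁻¹(0.975) = 0.516.

[0.270, 0.516]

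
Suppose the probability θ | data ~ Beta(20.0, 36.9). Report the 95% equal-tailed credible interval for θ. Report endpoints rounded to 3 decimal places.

[0.234, 0.479]

Posterior: Beta(20.0, 36.9).
Equal-tailed 95% interval: the 0.025 and 0.975 quantiles of Beta(20.0, 36.9).
Posterior mean ≈ 0.351, SD ≈ 0.063; a Normal approximation gives roughly [0.229, 0.474].
Exact: F⁻¹(0.025) = 0.234; F⁻¹(0.975) = 0.479.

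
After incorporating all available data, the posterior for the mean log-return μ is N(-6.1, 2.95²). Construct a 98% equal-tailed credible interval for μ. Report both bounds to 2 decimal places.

The posterior is symmetric, so the 98% equal-tailed interval is μ = -6.1 ± z·2.95 with z = 2.326.
Half-width: 2.326 × 2.95 = 6.86.
-6.1 − 6.86 = -12.96; -6.1 + 6.86 = 0.76.

[-12.96, 0.76]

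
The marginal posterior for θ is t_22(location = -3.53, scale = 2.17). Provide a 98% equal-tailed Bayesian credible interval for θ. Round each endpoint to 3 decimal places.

[-8.973, 1.913]

The t_22 distribution is symmetric; the 98% interval is -3.53 ± t·2.17 with t_{0.99,22} = 2.508.
Half-width: 2.508 × 2.17 = 5.443.
-3.53 − 5.443 = -8.973; -3.53 + 5.443 = 1.913.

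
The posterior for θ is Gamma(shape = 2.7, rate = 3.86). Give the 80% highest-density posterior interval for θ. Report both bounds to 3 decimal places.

[0.127, 1.061]

The posterior is unimodal and skewed, so the HPD interval has equal density at both endpoints and is the shortest 80% interval.
Solving f(0.127) = f(1.061) with F(1.061) − F(0.127) = 0.80 gives [0.127, 1.061].
For comparison, the equal-tailed interval is [0.239, 1.270]; the HPD is narrower and shifted toward the mode.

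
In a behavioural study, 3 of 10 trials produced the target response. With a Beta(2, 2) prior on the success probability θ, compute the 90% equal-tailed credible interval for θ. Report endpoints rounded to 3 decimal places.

[0.166, 0.573]

Posterior: Beta(2+3, 2+7) = Beta(5, 9).
Equal-tailed 90% interval: the 0.05 and 0.95 quantiles of Beta(5, 9).
Posterior mean ≈ 0.357, SD ≈ 0.124; a Normal approximation gives roughly [0.154, 0.561].
Exact: F⁻¹(0.05) = 0.166; F⁻¹(0.95) = 0.573.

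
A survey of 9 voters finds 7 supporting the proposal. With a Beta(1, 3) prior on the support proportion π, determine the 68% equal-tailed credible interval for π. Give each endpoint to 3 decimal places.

Posterior: Beta(1+7, 3+2) = Beta(8, 5).
Equal-tailed 68% interval: the 0.16 and 0.84 quantiles of Beta(8, 5).
Posterior mean ≈ 0.615, SD ≈ 0.130; a Normal approximation gives roughly [0.486, 0.745].
Exact: F⁻¹(0.16) = 0.481; F⁻¹(0.84) = 0.749.

[0.481, 0.749]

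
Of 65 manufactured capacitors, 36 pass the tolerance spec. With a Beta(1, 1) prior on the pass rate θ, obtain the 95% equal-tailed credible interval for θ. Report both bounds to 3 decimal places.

Posterior: Beta(1+36, 1+29) = Beta(37, 30).
Equal-tailed 95% interval: the 0.025 and 0.975 quantiles of Beta(37, 30).
Posterior mean ≈ 0.552, SD ≈ 0.060; a Normal approximation gives roughly [0.434, 0.670].
Exact: F⁻¹(0.025) = 0.433; F⁻¹(0.975) = 0.669.

[0.433, 0.669]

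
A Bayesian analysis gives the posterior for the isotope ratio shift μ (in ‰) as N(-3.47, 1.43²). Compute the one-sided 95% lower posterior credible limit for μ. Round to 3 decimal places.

Need L with P(μ ≥ L) = 0.95: L = -3.47 − z_{0.05}·1.43.
z = 1.645; L = -3.47 − 1.645 × 1.43 = -5.822.

-5.822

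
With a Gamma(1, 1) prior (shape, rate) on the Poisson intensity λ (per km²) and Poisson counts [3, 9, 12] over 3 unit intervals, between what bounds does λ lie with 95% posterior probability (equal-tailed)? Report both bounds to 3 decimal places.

[4.045, 8.928]

Posterior: Gamma(1+24, 1+3) = Gamma(25, 4) (shape, rate).
Equal-tailed 95% interval: Gamma(25, 4) quantiles at 0.025 and 0.975.
Posterior mean ≈ 6.250, SD ≈ 1.250; a Normal approximation gives roughly [3.800, 8.700].
Exact: lower = 4.045; upper = 8.928.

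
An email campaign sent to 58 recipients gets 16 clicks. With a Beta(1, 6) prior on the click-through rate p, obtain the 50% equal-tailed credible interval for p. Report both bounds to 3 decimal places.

[0.223, 0.297]

Posterior: Beta(1+16, 6+42) = Beta(17, 48).
Equal-tailed 50% interval: the 0.25 and 0.75 quantiles of Beta(17, 48).
Posterior mean ≈ 0.262, SD ≈ 0.054; a Normal approximation gives roughly [0.225, 0.298].
Exact: F⁻¹(0.25) = 0.223; F⁻¹(0.75) = 0.297.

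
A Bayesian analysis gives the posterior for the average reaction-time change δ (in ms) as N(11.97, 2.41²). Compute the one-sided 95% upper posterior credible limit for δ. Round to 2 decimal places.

Need U with P(δ ≤ U) = 0.95: U = 11.97 + z_{0.05}·2.41.
z = 1.645; U = 11.97 + 1.645 × 2.41 = 15.93.

15.93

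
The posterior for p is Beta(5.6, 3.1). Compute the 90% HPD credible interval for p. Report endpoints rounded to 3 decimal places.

The posterior is unimodal and skewed, so the HPD interval has equal density at both endpoints and is the shortest 90% interval.
Solving f(0.400) = f(0.898) with F(0.898) − F(0.400) = 0.90 gives [0.400, 0.898].
For comparison, the equal-tailed interval is [0.372, 0.876]; the HPD is narrower and shifted toward the mode.

[0.400, 0.898]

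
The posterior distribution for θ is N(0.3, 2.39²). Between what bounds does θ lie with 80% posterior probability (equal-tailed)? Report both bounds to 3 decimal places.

The posterior is symmetric, so the 80% equal-tailed interval is θ = 0.3 ± z·2.39 with z = 1.282.
Half-width: 1.282 × 2.39 = 3.063.
0.3 − 3.063 = -2.763; 0.3 + 3.063 = 3.363.

[-2.763, 3.363]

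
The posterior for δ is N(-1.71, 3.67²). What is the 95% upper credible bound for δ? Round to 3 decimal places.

Need U with P(δ ≤ U) = 0.95: U = -1.71 + z_{0.05}·3.67.
z = 1.645; U = -1.71 + 1.645 × 3.67 = 4.327.

4.327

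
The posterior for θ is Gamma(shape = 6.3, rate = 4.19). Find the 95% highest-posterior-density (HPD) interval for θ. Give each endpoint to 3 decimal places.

The posterior is unimodal and skewed, so the HPD interval has equal density at both endpoints and is the shortest 95% interval.
Solving f(0.461) = f(2.694) with F(2.694) − F(0.461) = 0.95 gives [0.461, 2.694].
For comparison, the equal-tailed interval is [0.569, 2.885]; the HPD is narrower and shifted toward the mode.

[0.461, 2.694]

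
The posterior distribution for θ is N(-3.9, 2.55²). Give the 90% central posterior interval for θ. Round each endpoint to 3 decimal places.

[-8.094, 0.294]

The posterior is symmetric, so the 90% equal-tailed interval is θ = -3.9 ± z·2.55 with z = 1.645.
Half-width: 1.645 × 2.55 = 4.194.
-3.9 − 4.194 = -8.094; -3.9 + 4.194 = 0.294.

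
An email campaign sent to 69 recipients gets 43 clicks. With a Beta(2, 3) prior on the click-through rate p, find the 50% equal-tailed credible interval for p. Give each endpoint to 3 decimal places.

[0.570, 0.647]

Posterior: Beta(2+43, 3+26) = Beta(45, 29).
Equal-tailed 50% interval: the 0.25 and 0.75 quantiles of Beta(45, 29).
Posterior mean ≈ 0.608, SD ≈ 0.056; a Normal approximation gives roughly [0.570, 0.646].
Exact: F⁻¹(0.25) = 0.570; F⁻¹(0.75) = 0.647.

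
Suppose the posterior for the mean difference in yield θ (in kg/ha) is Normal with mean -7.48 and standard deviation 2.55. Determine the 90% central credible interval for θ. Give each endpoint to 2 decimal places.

The posterior is symmetric, so the 90% equal-tailed interval is θ = -7.48 ± z·2.55 with z = 1.645.
Half-width: 1.645 × 2.55 = 4.19.
-7.48 − 4.19 = -11.67; -7.48 + 4.19 = -3.29.

[-11.67, -3.29]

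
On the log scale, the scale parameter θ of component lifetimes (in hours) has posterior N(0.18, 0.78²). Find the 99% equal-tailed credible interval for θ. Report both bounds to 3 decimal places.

[0.161, 8.928]

On the log scale the 99% interval is 0.18 ± 2.576 × 0.78 = [-1.8291, 2.1891].
Exponentiate: [e^-1.8291, e^2.1891] = [0.161, 8.928].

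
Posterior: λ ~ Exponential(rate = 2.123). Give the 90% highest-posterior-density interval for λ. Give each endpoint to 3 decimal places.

The exponential density is strictly decreasing on [0, ∞), so the HPD interval is anchored at 0: [0, q] with P(λ ≤ q) = 0.90.
q = −ln(1 − 0.90) / 2.123 = 2.3026 / 2.123 = 1.085.

[0.000, 1.085]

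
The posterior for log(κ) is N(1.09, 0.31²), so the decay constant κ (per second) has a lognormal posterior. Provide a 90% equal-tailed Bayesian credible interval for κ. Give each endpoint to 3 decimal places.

On the log scale the 90% interval is 1.09 ± 1.645 × 0.31 = [0.5801, 1.5999].
Exponentiate: [e^0.5801, e^1.5999] = [1.786, 4.953].

[1.786, 4.953]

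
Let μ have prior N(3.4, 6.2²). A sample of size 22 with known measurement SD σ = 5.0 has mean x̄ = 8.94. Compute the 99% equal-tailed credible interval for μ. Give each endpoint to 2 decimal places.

[6.07, 11.49]

Posterior precision = 1/6.2² + 22/5.0² = 0.0260 + 0.8800 = 0.9060, so posterior SD = 1.0506.
Posterior mean = (3.4/6.2² + 22·8.94/5.0²) / 0.9060 = 8.7809.
Interval: 8.7809 ± 2.576 × 1.0506 → [6.07, 11.49].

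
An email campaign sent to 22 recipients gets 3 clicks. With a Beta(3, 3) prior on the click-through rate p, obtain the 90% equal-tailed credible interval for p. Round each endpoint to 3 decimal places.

Posterior: Beta(3+3, 3+19) = Beta(6, 22).
Equal-tailed 90% interval: the 0.05 and 0.95 quantiles of Beta(6, 22).
Posterior mean ≈ 0.214, SD ≈ 0.076; a Normal approximation gives roughly [0.089, 0.340].
Exact: F⁻¹(0.05) = 0.101; F⁻¹(0.95) = 0.351.

[0.101, 0.351]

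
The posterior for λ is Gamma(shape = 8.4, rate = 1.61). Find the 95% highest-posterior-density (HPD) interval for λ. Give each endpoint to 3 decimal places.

The posterior is unimodal and skewed, so the HPD interval has equal density at both endpoints and is the shortest 95% interval.
Solving f(2.007) = f(8.803) with F(8.803) − F(2.007) = 0.95 gives [2.007, 8.803].
For comparison, the equal-tailed interval is [2.308, 9.293]; the HPD is narrower and shifted toward the mode.

[2.007, 8.803]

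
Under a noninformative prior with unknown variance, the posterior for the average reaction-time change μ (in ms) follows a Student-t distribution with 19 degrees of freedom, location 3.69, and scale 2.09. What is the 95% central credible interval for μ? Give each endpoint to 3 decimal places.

[-0.684, 8.064]

The t_19 distribution is symmetric; the 95% interval is 3.69 ± t·2.09 with t_{0.975,19} = 2.093.
Half-width: 2.093 × 2.09 = 4.374.
3.69 − 4.374 = -0.684; 3.69 + 4.374 = 8.064.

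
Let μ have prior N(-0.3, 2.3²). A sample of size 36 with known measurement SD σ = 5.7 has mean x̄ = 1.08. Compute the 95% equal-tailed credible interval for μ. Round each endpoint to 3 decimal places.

[-0.842, 2.600]

Posterior precision = 1/2.3² + 36/5.7² = 0.1890 + 1.1080 = 1.2971, so posterior SD = 0.8780.
Posterior mean = (-0.3/2.3² + 36·1.08/5.7²) / 1.2971 = 0.8789.
Interval: 0.8789 ± 1.960 × 0.8780 → [-0.842, 2.600].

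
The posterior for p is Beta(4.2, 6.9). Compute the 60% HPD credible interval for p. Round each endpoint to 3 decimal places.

The posterior is unimodal and skewed, so the HPD interval has equal density at both endpoints and is the shortest 60% interval.
Solving f(0.236) = f(0.480) with F(0.480) − F(0.236) = 0.60 gives [0.236, 0.480].
For comparison, the equal-tailed interval is [0.254, 0.499]; the HPD is narrower and shifted toward the mode.

[0.236, 0.480]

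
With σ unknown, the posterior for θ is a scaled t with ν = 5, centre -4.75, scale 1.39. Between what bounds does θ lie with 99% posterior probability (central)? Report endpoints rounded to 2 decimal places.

[-10.35, 0.85]

The t_5 distribution is symmetric; the 99% interval is -4.75 ± t·1.39 with t_{0.995,5} = 4.032.
Half-width: 4.032 × 1.39 = 5.60.
-4.75 − 5.60 = -10.35; -4.75 + 5.60 = 0.85.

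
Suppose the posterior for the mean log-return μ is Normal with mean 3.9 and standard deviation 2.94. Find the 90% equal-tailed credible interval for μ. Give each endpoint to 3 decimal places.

The posterior is symmetric, so the 90% equal-tailed interval is μ = 3.9 ± z·2.94 with z = 1.645.
Half-width: 1.645 × 2.94 = 4.836.
3.9 − 4.836 = -0.936; 3.9 + 4.836 = 8.736.

[-0.936, 8.736]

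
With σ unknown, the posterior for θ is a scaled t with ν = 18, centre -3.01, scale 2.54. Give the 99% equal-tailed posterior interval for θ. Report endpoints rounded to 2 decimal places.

The t_18 distribution is symmetric; the 99% interval is -3.01 ± t·2.54 with t_{0.995,18} = 2.878.
Half-width: 2.878 × 2.54 = 7.31.
-3.01 − 7.31 = -10.32; -3.01 + 7.31 = 4.30.

[-10.32, 4.30]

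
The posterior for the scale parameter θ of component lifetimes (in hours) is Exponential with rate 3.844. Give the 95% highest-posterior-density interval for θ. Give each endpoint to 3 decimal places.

The exponential density is strictly decreasing on [0, ∞), so the HPD interval is anchored at 0: [0, q] with P(θ ≤ q) = 0.95.
q = −ln(1 − 0.95) / 3.844 = 2.9957 / 3.844 = 0.779.

[0.000, 0.779]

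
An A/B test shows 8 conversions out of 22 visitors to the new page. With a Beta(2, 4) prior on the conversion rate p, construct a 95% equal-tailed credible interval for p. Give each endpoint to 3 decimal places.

[0.194, 0.540]

Posterior: Beta(2+8, 4+14) = Beta(10, 18).
Equal-tailed 95% interval: the 0.025 and 0.975 quantiles of Beta(10, 18).
Posterior mean ≈ 0.357, SD ≈ 0.089; a Normal approximation gives roughly [0.183, 0.532].
Exact: F⁻¹(0.025) = 0.194; F⁻¹(0.975) = 0.540.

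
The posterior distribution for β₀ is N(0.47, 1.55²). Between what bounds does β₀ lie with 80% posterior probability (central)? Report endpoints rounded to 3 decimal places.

The posterior is symmetric, so the 80% equal-tailed interval is β₀ = 0.47 ± z·1.55 with z = 1.282.
Half-width: 1.282 × 1.55 = 1.986.
0.47 − 1.986 = -1.516; 0.47 + 1.986 = 2.456.

[-1.516, 2.456]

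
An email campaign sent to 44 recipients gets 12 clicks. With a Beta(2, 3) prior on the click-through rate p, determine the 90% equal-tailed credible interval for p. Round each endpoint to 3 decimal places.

[0.186, 0.396]

Posterior: Beta(2+12, 3+32) = Beta(14, 35).
Equal-tailed 90% interval: the 0.05 and 0.95 quantiles of Beta(14, 35).
Posterior mean ≈ 0.286, SD ≈ 0.064; a Normal approximation gives roughly [0.181, 0.391].
Exact: F⁻¹(0.05) = 0.186; F⁻¹(0.95) = 0.396.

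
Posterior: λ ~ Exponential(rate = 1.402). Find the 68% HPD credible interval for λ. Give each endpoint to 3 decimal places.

The exponential density is strictly decreasing on [0, ∞), so the HPD interval is anchored at 0: [0, q] with P(λ ≤ q) = 0.68.
q = −ln(1 − 0.68) / 1.402 = 1.1394 / 1.402 = 0.813.

[0.000, 0.813]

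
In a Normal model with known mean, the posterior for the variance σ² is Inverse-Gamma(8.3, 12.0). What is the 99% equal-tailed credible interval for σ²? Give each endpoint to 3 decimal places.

[0.683, 4.385]

Inverse-Gamma(8.3, 12.0) quantiles: F⁻¹(0.005) and F⁻¹(0.995).
Equivalently, 1/σ² ~ Gamma(8.3, rate = 12.0); invert its 0.995 and 0.005 quantiles.
Posterior mean ≈ 1.644, SD ≈ 0.655; a Normal approximation gives roughly [-0.043, 3.331].
Exact: lower = 0.683; upper = 4.385.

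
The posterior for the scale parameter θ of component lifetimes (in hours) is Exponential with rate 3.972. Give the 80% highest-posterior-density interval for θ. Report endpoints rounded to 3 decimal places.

[0.000, 0.405]

The exponential density is strictly decreasing on [0, ∞), so the HPD interval is anchored at 0: [0, q] with P(θ ≤ q) = 0.80.
q = −ln(1 − 0.80) / 3.972 = 1.6094 / 3.972 = 0.405.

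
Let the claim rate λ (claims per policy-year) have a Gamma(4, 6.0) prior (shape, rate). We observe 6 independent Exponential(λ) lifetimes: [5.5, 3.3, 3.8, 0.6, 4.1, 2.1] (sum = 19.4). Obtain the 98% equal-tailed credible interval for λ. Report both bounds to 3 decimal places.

Posterior: Gamma(4+6, 6.0+19.4) = Gamma(10, 25.4) (shape, rate).
Equal-tailed 98% interval: Gamma(10, 25.4) quantiles at 0.01 and 0.99.
Posterior mean ≈ 0.394, SD ≈ 0.124; a Normal approximation gives roughly [0.104, 0.683].
Exact: lower = 0.163; upper = 0.739.

[0.163, 0.739]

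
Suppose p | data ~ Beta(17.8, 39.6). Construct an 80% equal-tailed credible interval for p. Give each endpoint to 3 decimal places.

Posterior: Beta(17.8, 39.6).
Equal-tailed 80% interval: the 0.1 and 0.9 quantiles of Beta(17.8, 39.6).
Posterior mean ≈ 0.310, SD ≈ 0.061; a Normal approximation gives roughly [0.233, 0.388].
Exact: F⁻¹(0.1) = 0.234; F⁻¹(0.9) = 0.389.

[0.234, 0.389]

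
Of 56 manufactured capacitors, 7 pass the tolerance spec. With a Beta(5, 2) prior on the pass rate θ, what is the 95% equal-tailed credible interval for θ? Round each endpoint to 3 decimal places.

[0.104, 0.295]

Posterior: Beta(5+7, 2+49) = Beta(12, 51).
Equal-tailed 95% interval: the 0.025 and 0.975 quantiles of Beta(12, 51).
Posterior mean ≈ 0.190, SD ≈ 0.049; a Normal approximation gives roughly [0.094, 0.287].
Exact: F⁻¹(0.025) = 0.104; F⁻¹(0.975) = 0.295.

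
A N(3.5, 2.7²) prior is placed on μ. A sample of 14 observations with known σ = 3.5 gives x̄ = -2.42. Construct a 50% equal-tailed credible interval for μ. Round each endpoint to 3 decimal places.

[-2.382, -1.189]

Posterior precision = 1/2.7² + 14/3.5² = 0.1372 + 1.1429 = 1.2800, so posterior SD = 0.8839.
Posterior mean = (3.5/2.7² + 14·-2.42/3.5²) / 1.2800 = -1.7856.
Interval: -1.7856 ± 0.674 × 0.8839 → [-2.382, -1.189].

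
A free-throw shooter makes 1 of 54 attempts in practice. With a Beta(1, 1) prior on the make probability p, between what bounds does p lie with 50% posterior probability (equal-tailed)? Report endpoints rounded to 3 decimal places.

[0.017, 0.048]

Posterior: Beta(1+1, 1+53) = Beta(2, 54).
Equal-tailed 50% interval: the 0.25 and 0.75 quantiles of Beta(2, 54).
Posterior mean ≈ 0.036, SD ≈ 0.025; a Normal approximation gives roughly [0.019, 0.052].
Exact: F⁻¹(0.25) = 0.017; F⁻¹(0.75) = 0.048.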